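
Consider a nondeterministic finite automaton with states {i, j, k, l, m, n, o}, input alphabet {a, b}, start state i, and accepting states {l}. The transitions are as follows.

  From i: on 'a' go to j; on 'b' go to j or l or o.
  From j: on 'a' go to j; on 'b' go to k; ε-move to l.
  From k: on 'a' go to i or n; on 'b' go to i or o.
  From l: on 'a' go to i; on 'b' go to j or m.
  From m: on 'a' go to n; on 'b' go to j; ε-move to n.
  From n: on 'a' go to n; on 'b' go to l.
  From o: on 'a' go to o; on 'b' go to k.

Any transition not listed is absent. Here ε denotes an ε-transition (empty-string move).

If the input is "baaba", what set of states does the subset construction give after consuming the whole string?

{i, j, l, n, o}

Start in {i}.
Read 'b': i→{j, l, o}; now {j, l, o}.
Read 'a': j→{j}, l→{i}, o→{o}; union {i, j, o}; ε-closure = {i, j, l, o}.
Read 'a': i→{j}, j→{j}, l→{i}, o→{o}; union {i, j, o}; ε-closure = {i, j, l, o}.
Read 'b': i→{j, l, o}, j→{k}, l→{j, m}, o→{k}; union {j, k, l, m, o}; ε-closure = {j, k, l, m, n, o}.
Read 'a': j→{j}, k→{i, n}, l→{i}, m→{n}, n→{n}, o→{o}; union {i, j, n, o}; ε-closure = {i, j, l, n, o}.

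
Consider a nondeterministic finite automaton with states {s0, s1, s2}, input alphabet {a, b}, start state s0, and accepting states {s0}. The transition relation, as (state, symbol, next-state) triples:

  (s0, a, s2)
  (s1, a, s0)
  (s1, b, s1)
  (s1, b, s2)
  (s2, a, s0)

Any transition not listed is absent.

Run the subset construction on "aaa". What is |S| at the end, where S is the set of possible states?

1

Start in {s0}.
Read 'a': s0→{s2}; now {s2}.
Read 'a': s2→{s0}; now {s0}.
Read 'a': s0→{s2}; now {s2}.
That set has 1 state.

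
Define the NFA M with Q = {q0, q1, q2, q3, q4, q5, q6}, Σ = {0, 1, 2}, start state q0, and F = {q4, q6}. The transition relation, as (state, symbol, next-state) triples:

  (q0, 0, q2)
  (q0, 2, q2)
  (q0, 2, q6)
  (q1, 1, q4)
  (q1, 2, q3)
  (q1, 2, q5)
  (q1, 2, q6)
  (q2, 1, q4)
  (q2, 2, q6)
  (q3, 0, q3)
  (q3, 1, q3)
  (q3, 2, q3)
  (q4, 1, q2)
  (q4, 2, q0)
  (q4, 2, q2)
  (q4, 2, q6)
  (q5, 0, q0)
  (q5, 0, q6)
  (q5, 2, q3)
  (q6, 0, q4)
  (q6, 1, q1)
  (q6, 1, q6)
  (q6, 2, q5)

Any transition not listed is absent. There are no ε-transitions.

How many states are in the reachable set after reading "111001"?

Start in {q0}.
Read '1': q0→∅; now ∅.
The set is empty and remains empty for the remaining 5 symbols.
That set has 0 states.

0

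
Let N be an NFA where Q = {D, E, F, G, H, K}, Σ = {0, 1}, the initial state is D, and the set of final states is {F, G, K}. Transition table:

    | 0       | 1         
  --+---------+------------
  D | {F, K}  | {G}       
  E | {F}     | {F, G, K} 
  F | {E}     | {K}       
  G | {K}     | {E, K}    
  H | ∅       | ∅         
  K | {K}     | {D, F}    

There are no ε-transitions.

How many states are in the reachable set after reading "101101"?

Start in {D}.
Read '1': D→{G}; now {G}.
Read '0': G→{K}; now {K}.
Read '1': K→{D, F}; now {D, F}.
Read '1': D→{G}, F→{K}; now {G, K}.
Read '0': G→{K}, K→{K}; now {K}.
Read '1': K→{D, F}; now {D, F}.
That set has 2 states.

2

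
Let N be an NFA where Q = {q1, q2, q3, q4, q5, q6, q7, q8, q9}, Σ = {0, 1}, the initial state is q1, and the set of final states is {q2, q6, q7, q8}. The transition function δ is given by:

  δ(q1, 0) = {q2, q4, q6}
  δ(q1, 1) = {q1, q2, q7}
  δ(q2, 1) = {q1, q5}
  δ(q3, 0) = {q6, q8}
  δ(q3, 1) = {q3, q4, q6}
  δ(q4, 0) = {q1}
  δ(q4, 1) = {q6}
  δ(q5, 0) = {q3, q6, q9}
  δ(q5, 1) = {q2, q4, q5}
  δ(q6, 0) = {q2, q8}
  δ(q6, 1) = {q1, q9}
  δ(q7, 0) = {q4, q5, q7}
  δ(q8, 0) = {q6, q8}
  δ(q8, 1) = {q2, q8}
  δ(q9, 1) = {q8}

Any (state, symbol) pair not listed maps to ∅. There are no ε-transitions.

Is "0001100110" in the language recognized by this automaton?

Yes

Start in {q1}.
Read '0': q1→{q2, q4, q6}; now {q2, q4, q6}.
Read '0': q2→∅, q4→{q1}, q6→{q2, q8}; now {q1, q2, q8}.
Read '0': q1→{q2, q4, q6}, q2→∅, q8→{q6, q8}; now {q2, q4, q6, q8}.
Read '1': q2→{q1, q5}, q4→{q6}, q6→{q1, q9}, q8→{q2, q8}; now {q1, q2, q5, q6, q8, q9}.
Read '1': q1→{q1, q2, q7}, q2→{q1, q5}, q5→{q2, q4, q5}, q6→{q1, q9}, q8→{q2, q8}, q9→{q8}; now {q1, q2, q4, q5, q7, q8, q9}.
Read '0': q1→{q2, q4, q6}, q2→∅, q4→{q1}, q5→{q3, q6, q9}, q7→{q4, q5, q7}, q8→{q6, q8}, q9→∅; now {q1, q2, q3, q4, q5, q6, q7, q8, q9}.
Read '0': q1→{q2, q4, q6}, q2→∅, q3→{q6, q8}, q4→{q1}, q5→{q3, q6, q9}, q6→{q2, q8}, q7→{q4, q5, q7}, q8→{q6, q8}, q9→∅; now {q1, q2, q3, q4, q5, q6, q7, q8, q9}.
Read '1': q1→{q1, q2, q7}, q2→{q1, q5}, q3→{q3, q4, q6}, q4→{q6}, q5→{q2, q4, q5}, q6→{q1, q9}, q7→∅, q8→{q2, q8}, q9→{q8}; now {q1, q2, q3, q4, q5, q6, q7, q8, q9}.
Read '1': q1→{q1, q2, q7}, q2→{q1, q5}, q3→{q3, q4, q6}, q4→{q6}, q5→{q2, q4, q5}, q6→{q1, q9}, q7→∅, q8→{q2, q8}, q9→{q8}; now {q1, q2, q3, q4, q5, q6, q7, q8, q9}.
Read '0': q1→{q2, q4, q6}, q2→∅, q3→{q6, q8}, q4→{q1}, q5→{q3, q6, q9}, q6→{q2, q8}, q7→{q4, q5, q7}, q8→{q6, q8}, q9→∅; now {q1, q2, q3, q4, q5, q6, q7, q8, q9}.
The final set {q1, q2, q3, q4, q5, q6, q7, q8, q9} contains the accepting states q2, q6, q7, q8.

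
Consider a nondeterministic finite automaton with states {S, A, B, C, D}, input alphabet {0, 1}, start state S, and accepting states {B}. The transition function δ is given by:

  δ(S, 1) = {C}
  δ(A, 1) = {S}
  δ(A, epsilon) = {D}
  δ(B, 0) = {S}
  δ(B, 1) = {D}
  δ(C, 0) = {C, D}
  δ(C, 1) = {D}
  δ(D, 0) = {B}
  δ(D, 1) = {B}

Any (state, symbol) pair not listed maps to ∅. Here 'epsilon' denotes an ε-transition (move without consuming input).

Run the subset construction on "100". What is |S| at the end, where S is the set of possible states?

Start in {S}.
Read '1': {S} → {C}.
Read '0': {C} → {C, D}.
Read '0': {C, D} → {B, C, D}.
That set has 3 states.

3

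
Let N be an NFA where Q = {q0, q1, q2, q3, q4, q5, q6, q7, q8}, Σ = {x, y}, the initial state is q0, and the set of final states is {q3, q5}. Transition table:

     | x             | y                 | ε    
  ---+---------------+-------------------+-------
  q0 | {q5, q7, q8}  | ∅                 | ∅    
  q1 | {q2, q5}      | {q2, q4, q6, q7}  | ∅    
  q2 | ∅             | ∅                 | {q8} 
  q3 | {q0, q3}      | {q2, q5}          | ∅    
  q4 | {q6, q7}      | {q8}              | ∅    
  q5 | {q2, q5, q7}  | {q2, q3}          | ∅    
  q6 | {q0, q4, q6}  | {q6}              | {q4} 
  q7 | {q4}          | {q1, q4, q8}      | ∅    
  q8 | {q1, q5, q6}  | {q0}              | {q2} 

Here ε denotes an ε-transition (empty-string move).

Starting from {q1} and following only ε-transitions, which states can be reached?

{q1}

Begin with {q1}.
No ε-moves leave this set, so the closure equals the set itself.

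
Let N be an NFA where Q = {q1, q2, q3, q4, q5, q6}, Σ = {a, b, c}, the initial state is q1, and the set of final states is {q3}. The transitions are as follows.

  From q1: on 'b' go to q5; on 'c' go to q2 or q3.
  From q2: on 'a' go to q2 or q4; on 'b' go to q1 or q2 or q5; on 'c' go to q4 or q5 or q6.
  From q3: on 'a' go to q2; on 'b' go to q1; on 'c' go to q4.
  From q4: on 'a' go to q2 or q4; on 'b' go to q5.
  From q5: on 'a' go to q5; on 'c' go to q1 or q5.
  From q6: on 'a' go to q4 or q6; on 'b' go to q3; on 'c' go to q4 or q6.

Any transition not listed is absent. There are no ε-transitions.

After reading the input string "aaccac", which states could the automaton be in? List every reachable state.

∅

Start in {q1}.
Read 'a': {q1} → ∅.
The set is empty and remains empty for the remaining 5 symbols.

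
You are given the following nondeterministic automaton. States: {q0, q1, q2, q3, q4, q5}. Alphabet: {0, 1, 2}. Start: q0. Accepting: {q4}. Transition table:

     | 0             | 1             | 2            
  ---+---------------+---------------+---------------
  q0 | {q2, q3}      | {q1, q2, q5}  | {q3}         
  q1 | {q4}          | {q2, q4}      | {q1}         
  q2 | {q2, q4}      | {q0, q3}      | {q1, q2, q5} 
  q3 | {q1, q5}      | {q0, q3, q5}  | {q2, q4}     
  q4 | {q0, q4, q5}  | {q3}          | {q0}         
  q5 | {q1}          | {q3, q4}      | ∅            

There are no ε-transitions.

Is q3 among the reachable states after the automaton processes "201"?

Yes

Start in {q0}.
Read '2': {q0} → {q3}.
Read '0': {q3} → {q1, q5}.
Read '1': {q1, q5} → {q2, q3, q4}.
State q3 is in {q2, q3, q4}.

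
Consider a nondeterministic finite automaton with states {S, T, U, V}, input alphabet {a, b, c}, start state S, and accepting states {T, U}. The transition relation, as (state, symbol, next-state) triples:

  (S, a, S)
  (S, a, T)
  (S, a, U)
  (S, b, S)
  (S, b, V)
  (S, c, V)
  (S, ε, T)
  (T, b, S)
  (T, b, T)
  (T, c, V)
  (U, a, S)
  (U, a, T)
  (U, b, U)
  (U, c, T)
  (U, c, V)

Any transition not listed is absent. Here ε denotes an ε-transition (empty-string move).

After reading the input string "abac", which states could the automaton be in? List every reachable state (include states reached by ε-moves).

Start: ε-closure({S}) = {S, T}.
Read 'a': S→{S, T, U}, T→∅; now {S, T, U}.
Read 'b': S→{S, V}, T→{S, T}, U→{U}; now {S, T, U, V}.
Read 'a': S→{S, T, U}, T→∅, U→{S, T}, V→∅; now {S, T, U}.
Read 'c': S→{V}, T→{V}, U→{T, V}; now {T, V}.

{T, V}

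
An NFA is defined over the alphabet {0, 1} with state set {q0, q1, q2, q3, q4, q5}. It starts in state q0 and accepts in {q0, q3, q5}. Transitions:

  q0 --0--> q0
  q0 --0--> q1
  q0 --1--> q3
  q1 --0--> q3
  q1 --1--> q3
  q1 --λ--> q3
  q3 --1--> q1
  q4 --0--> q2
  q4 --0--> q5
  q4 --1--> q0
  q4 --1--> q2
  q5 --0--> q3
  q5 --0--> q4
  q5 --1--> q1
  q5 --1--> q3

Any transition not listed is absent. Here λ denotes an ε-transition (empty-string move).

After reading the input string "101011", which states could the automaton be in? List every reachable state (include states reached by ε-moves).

∅

Start in {q0}.
Read '1': q0→{q3}; now {q3}.
Read '0': q3→∅; now ∅.
The set is empty and remains empty for the remaining 4 symbols.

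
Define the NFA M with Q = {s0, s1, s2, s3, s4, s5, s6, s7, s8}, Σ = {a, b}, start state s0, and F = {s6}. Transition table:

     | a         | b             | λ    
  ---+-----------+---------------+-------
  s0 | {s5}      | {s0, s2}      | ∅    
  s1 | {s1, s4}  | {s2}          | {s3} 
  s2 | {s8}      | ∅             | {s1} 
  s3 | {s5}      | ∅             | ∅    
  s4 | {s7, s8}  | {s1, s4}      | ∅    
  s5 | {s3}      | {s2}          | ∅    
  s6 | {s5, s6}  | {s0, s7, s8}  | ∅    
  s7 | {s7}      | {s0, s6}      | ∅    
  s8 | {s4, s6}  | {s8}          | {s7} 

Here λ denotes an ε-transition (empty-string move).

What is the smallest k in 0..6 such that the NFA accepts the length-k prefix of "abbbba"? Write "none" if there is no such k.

none

Start in {s0}.
Read 'a': {s0} → {s5}.
Read 'b': {s5} → {s1, s2, s3}.
Read 'b': {s1, s2, s3} → {s1, s2, s3}.
Read 'b': {s1, s2, s3} → {s1, s2, s3}.
Read 'b': {s1, s2, s3} → {s1, s2, s3}.
Read 'a': {s1, s2, s3} → {s1, s3, s4, s5, s7, s8}.
No reachable set along the way intersects F.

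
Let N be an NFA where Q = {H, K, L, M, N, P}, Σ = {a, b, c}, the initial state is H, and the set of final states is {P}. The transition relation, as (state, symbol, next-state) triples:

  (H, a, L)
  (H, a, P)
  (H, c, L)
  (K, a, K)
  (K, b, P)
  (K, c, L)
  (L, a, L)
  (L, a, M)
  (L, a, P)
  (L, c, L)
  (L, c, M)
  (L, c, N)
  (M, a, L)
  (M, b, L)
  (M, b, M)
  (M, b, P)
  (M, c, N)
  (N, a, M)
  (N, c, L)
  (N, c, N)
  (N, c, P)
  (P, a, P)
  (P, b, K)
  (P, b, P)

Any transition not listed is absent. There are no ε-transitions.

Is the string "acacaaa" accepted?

Yes

Start in {H}.
Read 'a': H→{L, P}; now {L, P}.
Read 'c': L→{L, M, N}, P→∅; now {L, M, N}.
Read 'a': L→{L, M, P}, M→{L}, N→{M}; now {L, M, P}.
Read 'c': L→{L, M, N}, M→{N}, P→∅; now {L, M, N}.
Read 'a': L→{L, M, P}, M→{L}, N→{M}; now {L, M, P}.
Read 'a': L→{L, M, P}, M→{L}, P→{P}; now {L, M, P}.
Read 'a': L→{L, M, P}, M→{L}, P→{P}; now {L, M, P}.
The final set {L, M, P} contains the accepting state P.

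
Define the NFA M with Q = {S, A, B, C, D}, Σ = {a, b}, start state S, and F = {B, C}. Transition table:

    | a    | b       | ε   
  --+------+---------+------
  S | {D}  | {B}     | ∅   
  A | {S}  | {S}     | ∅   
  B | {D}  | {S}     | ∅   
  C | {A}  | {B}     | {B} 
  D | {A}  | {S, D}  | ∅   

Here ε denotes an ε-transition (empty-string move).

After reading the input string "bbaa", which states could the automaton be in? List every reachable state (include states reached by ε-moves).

Start in {S}.
Read 'b': S→{B}; now {B}.
Read 'b': B→{S}; now {S}.
Read 'a': S→{D}; now {D}.
Read 'a': D→{A}; now {A}.

{A}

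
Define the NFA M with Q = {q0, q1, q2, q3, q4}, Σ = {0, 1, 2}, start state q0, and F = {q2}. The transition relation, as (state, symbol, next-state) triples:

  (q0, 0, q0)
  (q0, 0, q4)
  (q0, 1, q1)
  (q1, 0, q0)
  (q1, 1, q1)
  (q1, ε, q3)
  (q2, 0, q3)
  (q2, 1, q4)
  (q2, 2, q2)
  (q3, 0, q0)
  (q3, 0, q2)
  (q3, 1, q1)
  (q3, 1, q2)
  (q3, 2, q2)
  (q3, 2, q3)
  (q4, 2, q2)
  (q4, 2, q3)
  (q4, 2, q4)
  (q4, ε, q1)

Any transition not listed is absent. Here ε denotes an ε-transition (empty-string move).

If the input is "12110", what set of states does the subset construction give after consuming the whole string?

Start in {q0}.
Read '1': q0→{q1}; union {q1}; ε-closure = {q1, q3}.
Read '2': q1→∅, q3→{q2, q3}; now {q2, q3}.
Read '1': q2→{q4}, q3→{q1, q2}; union {q1, q2, q4}; ε-closure = {q1, q2, q3, q4}.
Read '1': q1→{q1}, q2→{q4}, q3→{q1, q2}, q4→∅; union {q1, q2, q4}; ε-closure = {q1, q2, q3, q4}.
Read '0': q1→{q0}, q2→{q3}, q3→{q0, q2}, q4→∅; now {q0, q2, q3}.

{q0, q2, q3}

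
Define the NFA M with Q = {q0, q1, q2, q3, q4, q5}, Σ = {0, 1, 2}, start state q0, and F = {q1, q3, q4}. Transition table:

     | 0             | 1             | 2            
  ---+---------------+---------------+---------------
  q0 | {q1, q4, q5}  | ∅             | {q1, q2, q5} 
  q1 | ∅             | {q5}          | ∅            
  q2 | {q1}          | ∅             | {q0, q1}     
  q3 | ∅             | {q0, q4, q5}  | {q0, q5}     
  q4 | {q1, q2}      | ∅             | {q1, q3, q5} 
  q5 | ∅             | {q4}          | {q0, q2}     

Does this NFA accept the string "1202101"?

No

Start in {q0}.
Read '1': {q0} → ∅.
The set is empty and remains empty for the remaining 6 symbols.
The final set ∅ contains no accepting state.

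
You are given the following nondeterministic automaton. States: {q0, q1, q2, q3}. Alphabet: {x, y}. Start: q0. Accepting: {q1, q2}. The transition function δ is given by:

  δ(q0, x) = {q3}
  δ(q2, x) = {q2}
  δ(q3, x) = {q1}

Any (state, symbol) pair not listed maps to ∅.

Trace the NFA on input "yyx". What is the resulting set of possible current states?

∅

Start in {q0}.
Read 'y': q0→∅; now ∅.
The set is empty and remains empty for the remaining 2 symbols.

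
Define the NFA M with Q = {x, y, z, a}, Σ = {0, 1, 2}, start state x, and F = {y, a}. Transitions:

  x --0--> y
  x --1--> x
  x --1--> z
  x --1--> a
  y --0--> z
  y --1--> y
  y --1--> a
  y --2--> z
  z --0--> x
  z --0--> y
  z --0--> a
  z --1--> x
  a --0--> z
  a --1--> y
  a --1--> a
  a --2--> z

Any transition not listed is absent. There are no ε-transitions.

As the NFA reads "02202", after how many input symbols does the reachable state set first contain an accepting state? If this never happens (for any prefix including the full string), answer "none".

Start in {x}.
Read '0': {x} → {y}.
None of the earlier sets intersect F, but {y} does.

1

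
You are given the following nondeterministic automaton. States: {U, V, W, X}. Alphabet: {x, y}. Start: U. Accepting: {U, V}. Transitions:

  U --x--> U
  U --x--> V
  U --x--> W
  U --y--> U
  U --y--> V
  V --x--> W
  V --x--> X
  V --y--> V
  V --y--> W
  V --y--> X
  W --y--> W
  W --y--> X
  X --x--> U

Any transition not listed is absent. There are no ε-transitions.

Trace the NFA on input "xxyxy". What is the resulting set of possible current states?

Start in {U}.
Read 'x': U→{U, V, W}; now {U, V, W}.
Read 'x': U→{U, V, W}, V→{W, X}, W→∅; now {U, V, W, X}.
Read 'y': U→{U, V}, V→{V, W, X}, W→{W, X}, X→∅; now {U, V, W, X}.
Read 'x': U→{U, V, W}, V→{W, X}, W→∅, X→{U}; now {U, V, W, X}.
Read 'y': U→{U, V}, V→{V, W, X}, W→{W, X}, X→∅; now {U, V, W, X}.

{U, V, W, X}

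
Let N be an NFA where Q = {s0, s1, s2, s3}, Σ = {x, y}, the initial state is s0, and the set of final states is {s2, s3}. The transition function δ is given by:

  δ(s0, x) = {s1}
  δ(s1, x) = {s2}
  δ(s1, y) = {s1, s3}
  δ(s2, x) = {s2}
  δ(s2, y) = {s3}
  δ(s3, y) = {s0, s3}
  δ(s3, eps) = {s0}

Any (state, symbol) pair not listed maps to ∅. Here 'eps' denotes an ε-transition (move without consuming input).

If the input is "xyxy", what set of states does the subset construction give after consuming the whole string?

{s0, s1, s3}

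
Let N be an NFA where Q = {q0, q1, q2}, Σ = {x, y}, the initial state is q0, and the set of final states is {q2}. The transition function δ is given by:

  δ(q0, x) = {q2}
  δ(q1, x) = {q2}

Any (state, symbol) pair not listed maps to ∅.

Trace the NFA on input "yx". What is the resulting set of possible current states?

∅

Start in {q0}.
Read 'y': {q0} → ∅.
The set is empty and remains empty for the remaining 1 symbol.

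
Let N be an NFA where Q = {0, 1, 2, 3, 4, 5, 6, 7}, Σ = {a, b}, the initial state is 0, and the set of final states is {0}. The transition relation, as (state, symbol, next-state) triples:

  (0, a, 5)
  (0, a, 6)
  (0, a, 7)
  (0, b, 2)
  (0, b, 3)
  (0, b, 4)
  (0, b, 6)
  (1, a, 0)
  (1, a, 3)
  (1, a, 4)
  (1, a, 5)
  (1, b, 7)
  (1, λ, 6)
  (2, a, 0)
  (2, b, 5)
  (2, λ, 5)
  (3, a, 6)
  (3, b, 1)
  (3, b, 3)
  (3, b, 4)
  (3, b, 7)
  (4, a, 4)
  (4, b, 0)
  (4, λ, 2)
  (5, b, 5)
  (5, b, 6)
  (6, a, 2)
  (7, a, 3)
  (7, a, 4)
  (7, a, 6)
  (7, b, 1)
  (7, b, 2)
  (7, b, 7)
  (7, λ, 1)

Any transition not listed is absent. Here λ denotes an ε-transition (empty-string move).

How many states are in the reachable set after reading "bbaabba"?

8

Start in {0}.
Read 'b': 0→{2, 3, 4, 6}; union {2, 3, 4, 6}; ε-closure = {2, 3, 4, 5, 6}.
Read 'b': 2→{5}, 3→{1, 3, 4, 7}, 4→{0}, 5→{5, 6}, 6→∅; union {0, 1, 3, 4, 5, 6, 7}; ε-closure = {0, 1, 2, 3, 4, 5, 6, 7}.
Read 'a': 0→{5, 6, 7}, 1→{0, 3, 4, 5}, 2→{0}, 3→{6}, 4→{4}, 5→∅, 6→{2}, 7→{3, 4, 6}; union {0, 2, 3, 4, 5, 6, 7}; ε-closure = {0, 1, 2, 3, 4, 5, 6, 7}.
Read 'a': 0→{5, 6, 7}, 1→{0, 3, 4, 5}, 2→{0}, 3→{6}, 4→{4}, 5→∅, 6→{2}, 7→{3, 4, 6}; union {0, 2, 3, 4, 5, 6, 7}; ε-closure = {0, 1, 2, 3, 4, 5, 6, 7}.
Read 'b': 0→{2, 3, 4, 6}, 1→{7}, 2→{5}, 3→{1, 3, 4, 7}, 4→{0}, 5→{5, 6}, 6→∅, 7→{1, 2, 7}; now {0, 1, 2, 3, 4, 5, 6, 7}.
Read 'b': 0→{2, 3, 4, 6}, 1→{7}, 2→{5}, 3→{1, 3, 4, 7}, 4→{0}, 5→{5, 6}, 6→∅, 7→{1, 2, 7}; now {0, 1, 2, 3, 4, 5, 6, 7}.
Read 'a': 0→{5, 6, 7}, 1→{0, 3, 4, 5}, 2→{0}, 3→{6}, 4→{4}, 5→∅, 6→{2}, 7→{3, 4, 6}; union {0, 2, 3, 4, 5, 6, 7}; ε-closure = {0, 1, 2, 3, 4, 5, 6, 7}.
That set has 8 states.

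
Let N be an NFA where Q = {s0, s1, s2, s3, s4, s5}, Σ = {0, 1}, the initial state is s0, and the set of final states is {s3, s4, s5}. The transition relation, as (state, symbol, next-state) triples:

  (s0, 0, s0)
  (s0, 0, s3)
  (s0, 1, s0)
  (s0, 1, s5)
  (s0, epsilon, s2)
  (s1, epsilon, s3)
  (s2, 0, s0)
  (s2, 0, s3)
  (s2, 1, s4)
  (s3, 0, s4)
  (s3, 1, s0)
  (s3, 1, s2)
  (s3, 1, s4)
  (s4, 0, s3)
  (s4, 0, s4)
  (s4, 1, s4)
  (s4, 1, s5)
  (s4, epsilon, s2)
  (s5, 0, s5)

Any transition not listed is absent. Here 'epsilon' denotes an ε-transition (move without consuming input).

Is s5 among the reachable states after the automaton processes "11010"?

Yes

Start: ε-closure({s0}) = {s0, s2}.
Read '1': {s0, s2} → {s0, s2, s4, s5}.
Read '1': {s0, s2, s4, s5} → {s0, s2, s4, s5}.
Read '0': {s0, s2, s4, s5} → {s0, s2, s3, s4, s5}.
Read '1': {s0, s2, s3, s4, s5} → {s0, s2, s4, s5}.
Read '0': {s0, s2, s4, s5} → {s0, s2, s3, s4, s5}.
State s5 is in {s0, s2, s3, s4, s5}.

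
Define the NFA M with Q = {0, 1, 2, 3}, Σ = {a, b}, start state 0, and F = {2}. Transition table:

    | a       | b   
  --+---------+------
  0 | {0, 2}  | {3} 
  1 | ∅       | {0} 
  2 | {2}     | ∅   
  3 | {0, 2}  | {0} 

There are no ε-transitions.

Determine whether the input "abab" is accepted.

No

Start in {0}.
Read 'a': 0→{0, 2}; now {0, 2}.
Read 'b': 0→{3}, 2→∅; now {3}.
Read 'a': 3→{0, 2}; now {0, 2}.
Read 'b': 0→{3}, 2→∅; now {3}.
The final set {3} contains no accepting state.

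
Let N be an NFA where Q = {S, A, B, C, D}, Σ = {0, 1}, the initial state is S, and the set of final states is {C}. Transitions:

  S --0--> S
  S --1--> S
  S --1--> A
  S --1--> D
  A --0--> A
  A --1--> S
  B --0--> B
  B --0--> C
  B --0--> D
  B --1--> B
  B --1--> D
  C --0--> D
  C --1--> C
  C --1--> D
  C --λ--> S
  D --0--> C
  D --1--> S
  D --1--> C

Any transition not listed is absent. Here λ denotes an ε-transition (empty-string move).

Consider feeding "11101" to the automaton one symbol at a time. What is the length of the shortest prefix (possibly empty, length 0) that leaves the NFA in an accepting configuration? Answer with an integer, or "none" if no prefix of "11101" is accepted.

Start in {S}.
Read '1': S→{S, A, D}; now {S, A, D}.
Read '1': S→{S, A, D}, A→{S}, D→{S, C}; now {S, A, C, D}.
None of the earlier sets intersect F, but {S, A, C, D} does.

2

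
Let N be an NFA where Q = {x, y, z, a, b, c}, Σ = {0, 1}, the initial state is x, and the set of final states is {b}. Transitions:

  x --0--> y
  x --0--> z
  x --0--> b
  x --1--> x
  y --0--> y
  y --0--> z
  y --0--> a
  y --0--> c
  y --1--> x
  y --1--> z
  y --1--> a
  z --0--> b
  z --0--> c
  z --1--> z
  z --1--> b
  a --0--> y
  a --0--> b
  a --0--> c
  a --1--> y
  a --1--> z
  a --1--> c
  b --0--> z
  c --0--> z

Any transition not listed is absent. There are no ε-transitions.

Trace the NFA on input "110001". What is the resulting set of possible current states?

Start in {x}.
Read '1': x→{x}; now {x}.
Read '1': x→{x}; now {x}.
Read '0': x→{y, z, b}; now {y, z, b}.
Read '0': y→{y, z, a, c}, z→{b, c}, b→{z}; now {y, z, a, b, c}.
Read '0': y→{y, z, a, c}, z→{b, c}, a→{y, b, c}, b→{z}, c→{z}; now {y, z, a, b, c}.
Read '1': y→{x, z, a}, z→{z, b}, a→{y, z, c}, b→∅, c→∅; now {x, y, z, a, b, c}.

{x, y, z, a, b, c}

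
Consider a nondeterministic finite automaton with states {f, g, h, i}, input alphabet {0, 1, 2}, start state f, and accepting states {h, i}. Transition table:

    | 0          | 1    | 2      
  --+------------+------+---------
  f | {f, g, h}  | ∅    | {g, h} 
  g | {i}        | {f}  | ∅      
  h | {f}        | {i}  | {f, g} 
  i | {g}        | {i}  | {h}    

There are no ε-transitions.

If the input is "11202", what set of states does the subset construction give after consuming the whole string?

Start in {f}.
Read '1': {f} → ∅.
The set is empty and remains empty for the remaining 4 symbols.

∅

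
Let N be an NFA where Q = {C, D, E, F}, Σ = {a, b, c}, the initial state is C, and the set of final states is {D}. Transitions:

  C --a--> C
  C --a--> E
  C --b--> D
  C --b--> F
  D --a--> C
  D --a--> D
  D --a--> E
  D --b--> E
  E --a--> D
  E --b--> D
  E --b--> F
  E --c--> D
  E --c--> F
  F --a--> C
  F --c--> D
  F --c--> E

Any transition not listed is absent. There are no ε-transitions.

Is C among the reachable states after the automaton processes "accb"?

Start in {C}.
Read 'a': {C} → {C, E}.
Read 'c': {C, E} → {D, F}.
Read 'c': {D, F} → {D, E}.
Read 'b': {D, E} → {D, E, F}.
State C is not in {D, E, F}.

No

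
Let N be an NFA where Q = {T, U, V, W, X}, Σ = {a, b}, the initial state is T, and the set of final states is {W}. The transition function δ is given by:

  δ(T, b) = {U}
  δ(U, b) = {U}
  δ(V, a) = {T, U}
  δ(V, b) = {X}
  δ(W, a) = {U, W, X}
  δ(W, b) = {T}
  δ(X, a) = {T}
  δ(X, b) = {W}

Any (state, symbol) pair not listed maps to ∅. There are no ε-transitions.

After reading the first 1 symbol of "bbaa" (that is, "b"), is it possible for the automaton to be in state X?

No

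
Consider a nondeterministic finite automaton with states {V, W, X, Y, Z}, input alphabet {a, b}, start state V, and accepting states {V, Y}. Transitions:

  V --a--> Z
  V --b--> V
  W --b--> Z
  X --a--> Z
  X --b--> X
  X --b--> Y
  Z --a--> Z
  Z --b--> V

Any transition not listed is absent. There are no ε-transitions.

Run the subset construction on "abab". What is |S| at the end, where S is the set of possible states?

Start in {V}.
Read 'a': {V} → {Z}.
Read 'b': {Z} → {V}.
Read 'a': {V} → {Z}.
Read 'b': {Z} → {V}.
That set has 1 state.

1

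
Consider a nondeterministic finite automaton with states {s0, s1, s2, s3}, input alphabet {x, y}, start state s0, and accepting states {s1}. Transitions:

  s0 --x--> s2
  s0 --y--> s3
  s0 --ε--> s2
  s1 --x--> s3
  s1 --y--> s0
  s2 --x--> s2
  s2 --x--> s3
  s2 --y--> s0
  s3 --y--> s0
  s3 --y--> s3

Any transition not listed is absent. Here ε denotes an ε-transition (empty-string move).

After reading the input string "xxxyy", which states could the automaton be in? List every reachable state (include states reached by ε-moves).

Start: ε-closure({s0}) = {s0, s2}.
Read 'x': s0→{s2}, s2→{s2, s3}; now {s2, s3}.
Read 'x': s2→{s2, s3}, s3→∅; now {s2, s3}.
Read 'x': s2→{s2, s3}, s3→∅; now {s2, s3}.
Read 'y': s2→{s0}, s3→{s0, s3}; union {s0, s3}; ε-closure = {s0, s2, s3}.
Read 'y': s0→{s3}, s2→{s0}, s3→{s0, s3}; union {s0, s3}; ε-closure = {s0, s2, s3}.

{s0, s2, s3}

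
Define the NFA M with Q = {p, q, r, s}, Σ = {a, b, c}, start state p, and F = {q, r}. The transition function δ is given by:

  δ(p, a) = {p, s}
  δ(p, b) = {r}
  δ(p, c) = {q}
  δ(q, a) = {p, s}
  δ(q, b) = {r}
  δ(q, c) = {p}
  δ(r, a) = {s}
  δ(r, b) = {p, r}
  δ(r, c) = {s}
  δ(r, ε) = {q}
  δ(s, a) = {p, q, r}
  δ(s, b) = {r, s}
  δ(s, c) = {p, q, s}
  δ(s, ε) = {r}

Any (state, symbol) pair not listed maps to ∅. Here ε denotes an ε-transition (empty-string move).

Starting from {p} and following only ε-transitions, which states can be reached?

{p}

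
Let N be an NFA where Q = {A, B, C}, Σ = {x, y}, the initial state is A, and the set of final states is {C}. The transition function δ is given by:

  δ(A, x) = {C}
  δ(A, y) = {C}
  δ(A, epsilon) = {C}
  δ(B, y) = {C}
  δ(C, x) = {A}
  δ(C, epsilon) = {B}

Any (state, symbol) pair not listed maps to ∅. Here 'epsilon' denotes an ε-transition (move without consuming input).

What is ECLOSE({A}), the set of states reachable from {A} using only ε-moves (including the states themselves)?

{A, B, C}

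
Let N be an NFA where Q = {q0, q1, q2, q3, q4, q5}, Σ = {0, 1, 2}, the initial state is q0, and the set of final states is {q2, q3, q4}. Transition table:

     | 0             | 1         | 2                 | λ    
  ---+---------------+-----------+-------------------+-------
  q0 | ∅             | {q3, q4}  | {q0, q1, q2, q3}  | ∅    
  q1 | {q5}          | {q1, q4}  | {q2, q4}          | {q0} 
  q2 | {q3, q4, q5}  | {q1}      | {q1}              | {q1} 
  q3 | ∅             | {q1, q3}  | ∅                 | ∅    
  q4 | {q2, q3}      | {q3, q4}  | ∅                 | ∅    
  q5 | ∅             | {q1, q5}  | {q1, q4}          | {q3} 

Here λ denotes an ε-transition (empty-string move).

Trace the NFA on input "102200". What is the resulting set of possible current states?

Start in {q0}.
Read '1': {q0} → {q3, q4}.
Read '0': {q3, q4} → {q0, q1, q2, q3}.
Read '2': {q0, q1, q2, q3} → {q0, q1, q2, q3, q4}.
Read '2': {q0, q1, q2, q3, q4} → {q0, q1, q2, q3, q4}.
Read '0': {q0, q1, q2, q3, q4} → {q0, q1, q2, q3, q4, q5}.
Read '0': {q0, q1, q2, q3, q4, q5} → {q0, q1, q2, q3, q4, q5}.

{q0, q1, q2, q3, q4, q5}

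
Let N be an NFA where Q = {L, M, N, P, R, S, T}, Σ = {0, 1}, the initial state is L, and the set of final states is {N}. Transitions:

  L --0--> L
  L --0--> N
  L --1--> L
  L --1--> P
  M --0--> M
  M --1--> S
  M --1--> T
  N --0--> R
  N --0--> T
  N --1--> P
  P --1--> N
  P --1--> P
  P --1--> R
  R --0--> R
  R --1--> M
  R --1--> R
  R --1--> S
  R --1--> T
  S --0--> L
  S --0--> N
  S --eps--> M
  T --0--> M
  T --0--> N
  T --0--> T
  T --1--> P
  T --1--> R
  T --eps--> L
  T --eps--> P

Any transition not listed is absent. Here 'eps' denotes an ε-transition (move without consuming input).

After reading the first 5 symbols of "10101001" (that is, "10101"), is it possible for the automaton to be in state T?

No

Start in {L}.
Read '1': L→{L, P}; now {L, P}.
Read '0': L→{L, N}, P→∅; now {L, N}.
Read '1': L→{L, P}, N→{P}; now {L, P}.
Read '0': L→{L, N}, P→∅; now {L, N}.
Read '1': L→{L, P}, N→{P}; now {L, P}.
State T is not in {L, P}.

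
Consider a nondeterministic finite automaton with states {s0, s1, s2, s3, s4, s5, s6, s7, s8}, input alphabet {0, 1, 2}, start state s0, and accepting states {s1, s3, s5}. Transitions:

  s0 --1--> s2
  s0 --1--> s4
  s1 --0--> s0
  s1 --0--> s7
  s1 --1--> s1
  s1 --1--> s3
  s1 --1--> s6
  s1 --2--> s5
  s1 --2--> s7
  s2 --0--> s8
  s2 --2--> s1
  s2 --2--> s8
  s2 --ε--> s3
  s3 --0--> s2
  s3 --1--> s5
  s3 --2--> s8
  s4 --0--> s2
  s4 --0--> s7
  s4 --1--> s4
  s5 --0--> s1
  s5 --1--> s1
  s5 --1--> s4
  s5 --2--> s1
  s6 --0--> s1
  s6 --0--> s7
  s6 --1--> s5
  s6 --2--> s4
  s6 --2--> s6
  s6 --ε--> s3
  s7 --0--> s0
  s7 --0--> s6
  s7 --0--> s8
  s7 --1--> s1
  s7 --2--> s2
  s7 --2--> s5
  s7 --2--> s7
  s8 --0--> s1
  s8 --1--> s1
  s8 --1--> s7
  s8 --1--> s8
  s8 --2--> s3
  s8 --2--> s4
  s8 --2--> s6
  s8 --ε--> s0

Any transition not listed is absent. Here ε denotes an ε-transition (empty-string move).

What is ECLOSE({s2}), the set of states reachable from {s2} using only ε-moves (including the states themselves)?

{s2, s3}

Begin with {s2}.
ε-move s2 → s3; add s3.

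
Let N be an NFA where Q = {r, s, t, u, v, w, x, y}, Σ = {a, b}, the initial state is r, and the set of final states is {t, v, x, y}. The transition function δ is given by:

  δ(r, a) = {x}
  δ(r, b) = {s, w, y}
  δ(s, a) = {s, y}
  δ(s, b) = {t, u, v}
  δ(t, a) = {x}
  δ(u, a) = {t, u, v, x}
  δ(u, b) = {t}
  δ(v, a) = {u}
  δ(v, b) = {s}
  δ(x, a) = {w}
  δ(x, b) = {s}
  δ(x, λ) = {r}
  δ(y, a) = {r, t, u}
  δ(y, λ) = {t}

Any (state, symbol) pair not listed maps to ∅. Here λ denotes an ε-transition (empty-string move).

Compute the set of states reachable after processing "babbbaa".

{r, s, t, u, v, w, x, y}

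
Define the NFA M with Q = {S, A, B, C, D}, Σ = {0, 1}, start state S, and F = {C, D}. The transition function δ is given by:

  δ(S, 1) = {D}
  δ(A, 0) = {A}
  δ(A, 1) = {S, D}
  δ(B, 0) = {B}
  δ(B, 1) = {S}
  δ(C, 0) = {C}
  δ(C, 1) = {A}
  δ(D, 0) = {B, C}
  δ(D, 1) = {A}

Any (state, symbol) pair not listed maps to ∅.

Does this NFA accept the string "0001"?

Start in {S}.
Read '0': {S} → ∅.
The set is empty and remains empty for the remaining 3 symbols.
The final set ∅ contains no accepting state.

No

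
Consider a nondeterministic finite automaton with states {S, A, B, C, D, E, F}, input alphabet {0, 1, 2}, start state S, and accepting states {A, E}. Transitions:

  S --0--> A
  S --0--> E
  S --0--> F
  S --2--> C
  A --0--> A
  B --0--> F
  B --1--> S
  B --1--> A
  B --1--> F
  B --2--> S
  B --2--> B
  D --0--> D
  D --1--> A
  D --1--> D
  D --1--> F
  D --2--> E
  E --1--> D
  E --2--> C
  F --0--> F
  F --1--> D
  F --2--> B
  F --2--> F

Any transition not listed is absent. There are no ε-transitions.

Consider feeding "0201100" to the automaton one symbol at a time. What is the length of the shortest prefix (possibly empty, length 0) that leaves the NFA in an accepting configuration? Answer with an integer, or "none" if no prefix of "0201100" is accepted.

1

Start in {S}.
Read '0': S→{A, E, F}; now {A, E, F}.
None of the earlier sets intersect F, but {A, E, F} does.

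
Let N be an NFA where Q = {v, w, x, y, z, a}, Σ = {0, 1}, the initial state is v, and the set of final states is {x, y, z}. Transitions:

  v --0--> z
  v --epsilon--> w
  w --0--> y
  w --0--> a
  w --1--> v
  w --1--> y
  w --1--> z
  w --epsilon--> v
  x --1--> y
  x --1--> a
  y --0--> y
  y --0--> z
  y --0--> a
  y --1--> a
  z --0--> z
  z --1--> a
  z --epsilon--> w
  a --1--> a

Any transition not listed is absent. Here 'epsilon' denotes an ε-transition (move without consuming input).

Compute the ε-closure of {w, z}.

{v, w, z}

Begin with {w, z}.
ε-move w → v; add v.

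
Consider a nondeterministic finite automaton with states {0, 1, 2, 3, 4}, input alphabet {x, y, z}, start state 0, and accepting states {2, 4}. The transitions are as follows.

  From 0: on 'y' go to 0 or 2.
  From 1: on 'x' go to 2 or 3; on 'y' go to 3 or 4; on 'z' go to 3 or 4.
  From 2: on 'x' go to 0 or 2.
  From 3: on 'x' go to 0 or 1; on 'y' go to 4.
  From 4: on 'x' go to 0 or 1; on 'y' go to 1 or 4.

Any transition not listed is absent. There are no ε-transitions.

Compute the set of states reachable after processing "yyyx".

Start in {0}.
Read 'y': 0→{0, 2}; now {0, 2}.
Read 'y': 0→{0, 2}, 2→∅; now {0, 2}.
Read 'y': 0→{0, 2}, 2→∅; now {0, 2}.
Read 'x': 0→∅, 2→{0, 2}; now {0, 2}.

{0, 2}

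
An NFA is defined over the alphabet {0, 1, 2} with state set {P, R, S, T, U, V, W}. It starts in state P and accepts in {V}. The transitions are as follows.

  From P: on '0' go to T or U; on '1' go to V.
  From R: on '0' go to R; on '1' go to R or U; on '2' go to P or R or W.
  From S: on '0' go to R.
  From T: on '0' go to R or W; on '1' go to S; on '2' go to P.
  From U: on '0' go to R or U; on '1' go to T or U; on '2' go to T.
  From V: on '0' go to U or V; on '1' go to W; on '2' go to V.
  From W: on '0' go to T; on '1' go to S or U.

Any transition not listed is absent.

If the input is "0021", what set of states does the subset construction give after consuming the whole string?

{R, S, U, V}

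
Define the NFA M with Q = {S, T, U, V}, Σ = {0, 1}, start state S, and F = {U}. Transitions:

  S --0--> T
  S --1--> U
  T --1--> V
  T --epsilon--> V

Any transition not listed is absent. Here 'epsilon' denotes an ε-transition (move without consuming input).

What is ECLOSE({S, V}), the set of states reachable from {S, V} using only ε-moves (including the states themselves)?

Begin with {S, V}.
No ε-moves leave this set, so the closure equals the set itself.

{S, V}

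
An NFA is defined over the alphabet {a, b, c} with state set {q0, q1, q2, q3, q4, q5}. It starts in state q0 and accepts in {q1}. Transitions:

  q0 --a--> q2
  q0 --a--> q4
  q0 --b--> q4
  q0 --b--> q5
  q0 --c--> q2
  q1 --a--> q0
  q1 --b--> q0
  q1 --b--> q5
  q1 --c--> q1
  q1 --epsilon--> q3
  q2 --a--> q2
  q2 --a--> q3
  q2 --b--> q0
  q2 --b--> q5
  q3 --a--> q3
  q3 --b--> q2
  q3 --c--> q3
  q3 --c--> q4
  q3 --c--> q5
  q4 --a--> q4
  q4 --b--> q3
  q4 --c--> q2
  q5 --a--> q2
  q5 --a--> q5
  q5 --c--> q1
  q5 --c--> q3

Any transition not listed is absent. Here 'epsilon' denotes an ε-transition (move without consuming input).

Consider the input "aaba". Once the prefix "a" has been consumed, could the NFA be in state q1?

No

Start in {q0}.
Read 'a': q0→{q2, q4}; now {q2, q4}.
State q1 is not in {q2, q4}.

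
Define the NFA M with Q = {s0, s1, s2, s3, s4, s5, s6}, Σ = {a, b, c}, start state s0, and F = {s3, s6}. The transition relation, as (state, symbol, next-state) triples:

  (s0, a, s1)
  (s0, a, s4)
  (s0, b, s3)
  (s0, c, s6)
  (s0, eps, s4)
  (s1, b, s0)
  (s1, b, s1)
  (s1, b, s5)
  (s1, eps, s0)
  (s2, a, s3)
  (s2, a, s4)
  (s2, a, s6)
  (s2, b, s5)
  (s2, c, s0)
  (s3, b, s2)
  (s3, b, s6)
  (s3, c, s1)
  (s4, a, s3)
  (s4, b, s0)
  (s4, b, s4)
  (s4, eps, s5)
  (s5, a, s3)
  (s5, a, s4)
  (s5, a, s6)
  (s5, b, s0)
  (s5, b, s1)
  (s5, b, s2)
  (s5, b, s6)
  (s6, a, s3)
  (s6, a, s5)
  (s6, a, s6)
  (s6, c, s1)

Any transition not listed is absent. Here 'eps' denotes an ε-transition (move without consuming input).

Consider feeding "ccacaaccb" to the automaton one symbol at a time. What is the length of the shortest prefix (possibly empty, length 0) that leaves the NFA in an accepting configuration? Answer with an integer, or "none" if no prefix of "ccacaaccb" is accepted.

Start: ε-closure({s0}) = {s0, s4, s5}.
Read 'c': {s0, s4, s5} → {s6}.
None of the earlier sets intersect F, but {s6} does.

1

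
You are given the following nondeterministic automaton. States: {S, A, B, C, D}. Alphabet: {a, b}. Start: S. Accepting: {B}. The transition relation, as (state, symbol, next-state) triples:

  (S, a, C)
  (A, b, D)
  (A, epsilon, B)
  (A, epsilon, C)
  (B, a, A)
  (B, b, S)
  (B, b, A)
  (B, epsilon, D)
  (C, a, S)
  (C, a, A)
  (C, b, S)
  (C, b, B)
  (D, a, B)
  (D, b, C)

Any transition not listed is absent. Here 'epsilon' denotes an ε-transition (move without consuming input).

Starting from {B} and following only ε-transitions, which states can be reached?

{B, D}

Begin with {B}.
ε-move B → D; add D.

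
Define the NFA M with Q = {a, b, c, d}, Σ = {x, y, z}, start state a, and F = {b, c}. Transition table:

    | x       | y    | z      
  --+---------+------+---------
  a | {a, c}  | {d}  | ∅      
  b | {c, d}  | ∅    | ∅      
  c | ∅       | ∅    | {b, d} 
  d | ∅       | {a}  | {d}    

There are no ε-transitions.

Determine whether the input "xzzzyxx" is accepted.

Yes

Start in {a}.
Read 'x': {a} → {a, c}.
Read 'z': {a, c} → {b, d}.
Read 'z': {b, d} → {d}.
Read 'z': {d} → {d}.
Read 'y': {d} → {a}.
Read 'x': {a} → {a, c}.
Read 'x': {a, c} → {a, c}.
The final set {a, c} contains the accepting state c.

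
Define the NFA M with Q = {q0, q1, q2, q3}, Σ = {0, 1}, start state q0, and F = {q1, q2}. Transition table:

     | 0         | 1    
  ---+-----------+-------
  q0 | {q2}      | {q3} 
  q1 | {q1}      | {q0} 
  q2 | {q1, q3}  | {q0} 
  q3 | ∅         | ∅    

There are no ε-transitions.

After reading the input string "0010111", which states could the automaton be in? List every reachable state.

Start in {q0}.
Read '0': {q0} → {q2}.
Read '0': {q2} → {q1, q3}.
Read '1': {q1, q3} → {q0}.
Read '0': {q0} → {q2}.
Read '1': {q2} → {q0}.
Read '1': {q0} → {q3}.
Read '1': {q3} → ∅.

∅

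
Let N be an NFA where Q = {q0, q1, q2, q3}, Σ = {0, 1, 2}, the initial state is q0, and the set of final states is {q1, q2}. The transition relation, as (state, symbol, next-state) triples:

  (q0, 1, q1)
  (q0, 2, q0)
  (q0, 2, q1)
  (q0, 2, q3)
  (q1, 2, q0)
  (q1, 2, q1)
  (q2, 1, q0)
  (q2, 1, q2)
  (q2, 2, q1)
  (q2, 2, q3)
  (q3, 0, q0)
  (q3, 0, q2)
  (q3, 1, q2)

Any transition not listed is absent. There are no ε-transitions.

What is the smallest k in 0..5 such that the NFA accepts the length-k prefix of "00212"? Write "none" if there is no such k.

none

Start in {q0}.
Read '0': {q0} → ∅.
The set is empty and remains empty for the remaining 4 symbols.
No reachable set along the way intersects F.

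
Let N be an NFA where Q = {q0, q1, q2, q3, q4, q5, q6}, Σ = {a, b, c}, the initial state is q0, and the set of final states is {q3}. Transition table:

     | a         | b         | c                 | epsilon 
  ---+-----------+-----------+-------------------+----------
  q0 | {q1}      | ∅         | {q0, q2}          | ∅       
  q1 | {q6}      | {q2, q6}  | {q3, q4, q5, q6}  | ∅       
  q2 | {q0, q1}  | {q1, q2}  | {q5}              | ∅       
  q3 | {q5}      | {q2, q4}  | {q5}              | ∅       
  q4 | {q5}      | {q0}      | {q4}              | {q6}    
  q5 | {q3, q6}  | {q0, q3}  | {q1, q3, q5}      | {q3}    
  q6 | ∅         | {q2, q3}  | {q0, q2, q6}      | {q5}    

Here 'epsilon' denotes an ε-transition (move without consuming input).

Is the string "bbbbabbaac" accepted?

No

Start in {q0}.
Read 'b': {q0} → ∅.
The set is empty and remains empty for the remaining 9 symbols.
The final set ∅ contains no accepting state.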